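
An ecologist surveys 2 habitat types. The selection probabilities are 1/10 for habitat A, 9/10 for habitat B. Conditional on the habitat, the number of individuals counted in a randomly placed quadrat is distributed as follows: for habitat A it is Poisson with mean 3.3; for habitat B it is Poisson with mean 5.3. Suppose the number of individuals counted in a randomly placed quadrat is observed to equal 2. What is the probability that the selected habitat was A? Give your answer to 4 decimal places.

0.2414

Likelihoods P(X=2 | ·): A: 0.200829; B: 0.0701069.
Posterior ∝ prior × likelihood. Numerator for A: 0.1·0.200829 = 0.0200829.
Normalizing constant: 0.1·0.200829 + 0.9·0.0701069 = 0.0831791.
P(A | observation) = 0.0200829 / 0.0831791 = 0.241441.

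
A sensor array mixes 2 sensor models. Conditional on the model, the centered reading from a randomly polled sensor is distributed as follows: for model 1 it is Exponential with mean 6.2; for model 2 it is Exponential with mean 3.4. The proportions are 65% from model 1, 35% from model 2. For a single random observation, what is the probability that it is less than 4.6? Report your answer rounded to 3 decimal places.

Conditional on each model, P(X < 4.6): 1: 0.523809; 2: 0.741521.
By total probability, P(X < 4.6) = 0.65·0.523809 + 0.35·0.741521 = 0.600008.

0.600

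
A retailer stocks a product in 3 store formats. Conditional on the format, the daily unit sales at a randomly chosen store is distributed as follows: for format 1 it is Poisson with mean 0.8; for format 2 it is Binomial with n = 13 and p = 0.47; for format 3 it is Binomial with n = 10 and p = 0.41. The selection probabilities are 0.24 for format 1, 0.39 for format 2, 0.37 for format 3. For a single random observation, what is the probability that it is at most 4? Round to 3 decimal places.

Conditional on each format, P(X ≤ 4): 1: 0.998589; 2: 0.186291; 3: 0.607827.
By total probability, P(X ≤ 4) = 0.24·0.998589 + 0.39·0.186291 + 0.37·0.607827 = 0.537211.

0.537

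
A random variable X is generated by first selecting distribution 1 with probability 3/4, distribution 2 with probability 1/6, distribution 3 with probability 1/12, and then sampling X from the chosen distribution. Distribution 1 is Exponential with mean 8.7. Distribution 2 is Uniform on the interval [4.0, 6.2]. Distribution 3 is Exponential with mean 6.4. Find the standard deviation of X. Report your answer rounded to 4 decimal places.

Per component, 1: μ=8.7, E[X²]=151.38; 2: μ=5.1, E[X²]=26.4133; 3: μ=6.4, E[X²]=81.92.
E[X] = 0.75·8.7 + 0.166667·5.1 + 0.0833333·6.4 = 7.90833.
E[X²] = 0.75·151.38 + 0.166667·26.4133 + 0.0833333·81.92 = 124.764.
Var(X) = E[X²] − (E[X])² = 124.764 − 62.5417 = 62.2222.
SD(X) = √62.2222 = 7.8881.

7.8881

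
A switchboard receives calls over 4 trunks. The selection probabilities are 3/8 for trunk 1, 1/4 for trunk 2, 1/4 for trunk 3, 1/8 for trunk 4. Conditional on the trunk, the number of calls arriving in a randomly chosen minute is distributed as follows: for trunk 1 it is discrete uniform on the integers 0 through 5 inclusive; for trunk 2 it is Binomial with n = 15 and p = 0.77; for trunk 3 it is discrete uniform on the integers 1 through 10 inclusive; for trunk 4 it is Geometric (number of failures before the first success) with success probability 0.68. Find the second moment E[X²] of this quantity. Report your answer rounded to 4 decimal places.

47.1914

For each component E[X²] = Var + (mean)², giving 1: 9.16667; 2: 136.059; 3: 38.5; 4: 0.913495.
Overall E[X²] = 0.375·9.16667 + 0.25·136.059 + 0.25·38.5 + 0.125·0.913495 = 47.1914.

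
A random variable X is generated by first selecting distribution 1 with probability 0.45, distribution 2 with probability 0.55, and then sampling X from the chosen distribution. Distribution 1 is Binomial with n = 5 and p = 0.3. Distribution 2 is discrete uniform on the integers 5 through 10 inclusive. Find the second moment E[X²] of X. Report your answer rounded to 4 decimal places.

34.0267

For each component E[X²] = Var + (mean)², giving 1: 3.3; 2: 59.1667.
Overall E[X²] = 0.45·3.3 + 0.55·59.1667 = 34.0267.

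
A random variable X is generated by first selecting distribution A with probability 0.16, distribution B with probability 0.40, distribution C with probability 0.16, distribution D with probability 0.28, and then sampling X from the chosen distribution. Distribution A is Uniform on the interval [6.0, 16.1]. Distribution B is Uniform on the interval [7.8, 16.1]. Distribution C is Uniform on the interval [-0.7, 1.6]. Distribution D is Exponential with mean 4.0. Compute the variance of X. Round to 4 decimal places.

29.4692

Per component, A: μ=11.05, E[X²]=130.603; B: μ=11.95, E[X²]=148.543; C: μ=0.45, E[X²]=0.643333; D: μ=4, E[X²]=32.
E[X] = 0.16·11.05 + 0.4·11.95 + 0.16·0.45 + 0.28·4 = 7.74.
E[X²] = 0.16·130.603 + 0.4·148.543 + 0.16·0.643333 + 0.28·32 = 89.3768.
Var(X) = E[X²] − (E[X])² = 89.3768 − 59.9076 = 29.4692.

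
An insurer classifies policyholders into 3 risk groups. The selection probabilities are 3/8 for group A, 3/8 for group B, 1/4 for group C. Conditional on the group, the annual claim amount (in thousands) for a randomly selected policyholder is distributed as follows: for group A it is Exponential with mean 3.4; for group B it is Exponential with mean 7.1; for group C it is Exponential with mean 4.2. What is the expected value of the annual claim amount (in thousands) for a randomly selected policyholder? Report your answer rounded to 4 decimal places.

4.9875

Component means — A: 3.4; B: 7.1; C: 4.2.
E[X] = 0.375·3.4 + 0.375·7.1 + 0.25·4.2 = 4.9875.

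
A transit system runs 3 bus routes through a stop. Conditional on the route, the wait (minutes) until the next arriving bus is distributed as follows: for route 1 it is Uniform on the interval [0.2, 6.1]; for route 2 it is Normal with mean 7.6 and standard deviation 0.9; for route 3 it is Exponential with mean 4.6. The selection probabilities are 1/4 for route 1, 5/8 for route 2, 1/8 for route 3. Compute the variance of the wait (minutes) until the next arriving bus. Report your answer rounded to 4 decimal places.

7.7394

Per component, 1: μ=3.15, E[X²]=12.8233; 2: μ=7.6, E[X²]=58.57; 3: μ=4.6, E[X²]=42.32.
E[X] = 0.25·3.15 + 0.625·7.6 + 0.125·4.6 = 6.1125.
E[X²] = 0.25·12.8233 + 0.625·58.57 + 0.125·42.32 = 45.1021.
Var(X) = E[X²] − (E[X])² = 45.1021 − 37.3627 = 7.73943.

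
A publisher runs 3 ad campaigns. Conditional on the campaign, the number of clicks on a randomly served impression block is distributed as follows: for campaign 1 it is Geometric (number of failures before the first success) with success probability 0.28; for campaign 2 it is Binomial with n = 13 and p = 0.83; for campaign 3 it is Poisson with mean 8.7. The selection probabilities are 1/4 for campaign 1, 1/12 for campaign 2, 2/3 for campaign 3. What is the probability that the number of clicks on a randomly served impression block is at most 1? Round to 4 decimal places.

Conditional on each campaign, P(X ≤ 1): 1: 0.4816; 2: 6.38554e-09; 3: 0.00161588.
By total probability, P(X ≤ 1) = 0.25·0.4816 + 0.0833333·6.38554e-09 + 0.666667·0.00161588 = 0.121477.

0.1215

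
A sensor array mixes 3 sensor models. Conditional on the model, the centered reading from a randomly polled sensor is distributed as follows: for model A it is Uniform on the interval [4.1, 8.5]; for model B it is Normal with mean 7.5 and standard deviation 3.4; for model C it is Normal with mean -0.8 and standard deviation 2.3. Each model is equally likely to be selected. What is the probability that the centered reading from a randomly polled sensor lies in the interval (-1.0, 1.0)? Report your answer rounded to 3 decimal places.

0.113

Conditional on each model, P(-1.0 < X < 1.0): A: 0; B: 0.0217435; C: 0.317718.
By total probability, P(-1.0 < X < 1.0) = 0.333333·0 + 0.333333·0.0217435 + 0.333333·0.317718 = 0.113154.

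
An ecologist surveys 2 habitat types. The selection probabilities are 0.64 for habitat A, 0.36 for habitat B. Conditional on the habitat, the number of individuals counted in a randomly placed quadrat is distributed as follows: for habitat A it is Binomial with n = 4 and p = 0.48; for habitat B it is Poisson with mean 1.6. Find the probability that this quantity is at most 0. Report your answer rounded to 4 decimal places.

Conditional on each habitat, P(X ≤ 0): A: 0.0731162; B: 0.201897.
By total probability, P(X ≤ 0) = 0.64·0.0731162 + 0.36·0.201897 = 0.119477.

0.1195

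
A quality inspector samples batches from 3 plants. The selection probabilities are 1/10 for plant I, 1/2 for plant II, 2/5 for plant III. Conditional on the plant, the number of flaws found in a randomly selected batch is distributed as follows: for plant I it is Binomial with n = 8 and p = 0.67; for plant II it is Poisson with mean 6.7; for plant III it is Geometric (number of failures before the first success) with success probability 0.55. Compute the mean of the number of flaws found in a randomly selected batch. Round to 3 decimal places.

4.213

Component means — I: 5.36; II: 6.7; III: 0.818182.
E[X] = 0.1·5.36 + 0.5·6.7 + 0.4·0.818182 = 4.21327.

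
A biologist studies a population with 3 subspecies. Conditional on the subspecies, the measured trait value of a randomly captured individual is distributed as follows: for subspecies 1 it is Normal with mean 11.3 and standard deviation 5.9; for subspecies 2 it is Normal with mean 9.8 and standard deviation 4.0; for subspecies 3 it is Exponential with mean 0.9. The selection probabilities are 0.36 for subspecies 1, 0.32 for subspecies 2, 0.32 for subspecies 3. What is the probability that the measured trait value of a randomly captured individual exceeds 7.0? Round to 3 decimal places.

Conditional on each subspecies, P(X > 7.0): 1: 0.766942; 2: 0.758036; 3: 0.000418942.
By total probability, P(X > 7.0) = 0.36·0.766942 + 0.32·0.758036 + 0.32·0.000418942 = 0.518805.

0.519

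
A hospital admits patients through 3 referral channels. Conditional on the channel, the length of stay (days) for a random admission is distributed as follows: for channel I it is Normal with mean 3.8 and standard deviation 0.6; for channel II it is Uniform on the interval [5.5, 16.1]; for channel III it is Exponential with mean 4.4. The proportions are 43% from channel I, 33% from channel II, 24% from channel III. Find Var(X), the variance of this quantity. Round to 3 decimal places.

Per component, I: μ=3.8, E[X²]=14.8; II: μ=10.8, E[X²]=126.003; III: μ=4.4, E[X²]=38.72.
E[X] = 0.43·3.8 + 0.33·10.8 + 0.24·4.4 = 6.254.
E[X²] = 0.43·14.8 + 0.33·126.003 + 0.24·38.72 = 57.2379.
Var(X) = E[X²] − (E[X])² = 57.2379 − 39.1125 = 18.1254.

18.125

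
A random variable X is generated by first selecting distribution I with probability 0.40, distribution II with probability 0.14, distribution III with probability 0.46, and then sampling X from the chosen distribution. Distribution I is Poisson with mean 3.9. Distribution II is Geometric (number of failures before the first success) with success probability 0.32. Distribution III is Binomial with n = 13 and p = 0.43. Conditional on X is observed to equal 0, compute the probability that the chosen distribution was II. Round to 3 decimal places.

Likelihoods P(X=0 | ·): I: 0.0202419; II: 0.32; III: 0.00067046.
Posterior ∝ prior × likelihood. Numerator for II: 0.14·0.32 = 0.0448.
Normalizing constant: 0.4·0.0202419 + 0.14·0.32 + 0.46·0.00067046 = 0.0532052.
P(II | observation) = 0.0448 / 0.0532052 = 0.842023.

0.842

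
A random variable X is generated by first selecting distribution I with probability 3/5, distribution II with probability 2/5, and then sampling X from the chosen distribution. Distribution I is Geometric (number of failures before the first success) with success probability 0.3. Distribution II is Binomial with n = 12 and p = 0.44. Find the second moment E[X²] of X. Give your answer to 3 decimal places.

20.267

For each component E[X²] = Var + (mean)², giving I: 13.2222; II: 30.8352.
Overall E[X²] = 0.6·13.2222 + 0.4·30.8352 = 20.2674.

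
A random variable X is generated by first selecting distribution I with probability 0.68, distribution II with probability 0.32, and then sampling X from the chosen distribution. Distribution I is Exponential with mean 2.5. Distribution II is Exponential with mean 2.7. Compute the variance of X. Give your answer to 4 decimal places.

Per component, I: μ=2.5, E[X²]=12.5; II: μ=2.7, E[X²]=14.58.
E[X] = 0.68·2.5 + 0.32·2.7 = 2.564.
E[X²] = 0.68·12.5 + 0.32·14.58 = 13.1656.
Var(X) = E[X²] − (E[X])² = 13.1656 − 6.5741 = 6.5915.

6.5915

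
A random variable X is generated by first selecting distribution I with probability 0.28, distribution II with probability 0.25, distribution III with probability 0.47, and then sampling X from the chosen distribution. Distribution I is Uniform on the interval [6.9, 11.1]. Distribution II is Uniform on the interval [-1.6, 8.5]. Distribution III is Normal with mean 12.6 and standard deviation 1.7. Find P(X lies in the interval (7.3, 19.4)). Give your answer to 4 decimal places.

0.7526

Conditional on each component, P(7.3 < X < 19.4): I: 0.904762; II: 0.118812; III: 0.999057.
By total probability, P(7.3 < X < 19.4) = 0.28·0.904762 + 0.25·0.118812 + 0.47·0.999057 = 0.752593.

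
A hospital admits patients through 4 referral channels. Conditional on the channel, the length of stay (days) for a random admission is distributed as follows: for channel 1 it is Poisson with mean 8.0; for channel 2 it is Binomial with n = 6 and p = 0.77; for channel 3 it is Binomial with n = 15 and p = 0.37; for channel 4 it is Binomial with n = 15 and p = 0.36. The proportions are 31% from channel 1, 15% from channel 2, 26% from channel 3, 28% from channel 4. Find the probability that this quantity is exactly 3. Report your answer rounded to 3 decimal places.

0.077

Conditional on each channel, P(X = 3): 1: 0.0286261; 2: 0.111093; 3: 0.0900955; 4: 0.100249.
By total probability, P(X = 3) = 0.31·0.0286261 + 0.15·0.111093 + 0.26·0.0900955 + 0.28·0.100249 = 0.0770325.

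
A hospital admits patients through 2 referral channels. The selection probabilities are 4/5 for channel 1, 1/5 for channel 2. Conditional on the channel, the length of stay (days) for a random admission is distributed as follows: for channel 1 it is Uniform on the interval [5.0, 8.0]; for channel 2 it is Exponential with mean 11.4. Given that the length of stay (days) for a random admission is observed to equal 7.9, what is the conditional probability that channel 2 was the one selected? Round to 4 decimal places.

0.0319

Likelihoods f(7.9 | ·): 1: 0.333333; 2: 0.0438669.
Posterior ∝ prior × likelihood. Numerator for 2: 0.2·0.0438669 = 0.00877337.
Normalizing constant: 0.8·0.333333 + 0.2·0.0438669 = 0.27544.
P(2 | observation) = 0.00877337 / 0.27544 = 0.0318522.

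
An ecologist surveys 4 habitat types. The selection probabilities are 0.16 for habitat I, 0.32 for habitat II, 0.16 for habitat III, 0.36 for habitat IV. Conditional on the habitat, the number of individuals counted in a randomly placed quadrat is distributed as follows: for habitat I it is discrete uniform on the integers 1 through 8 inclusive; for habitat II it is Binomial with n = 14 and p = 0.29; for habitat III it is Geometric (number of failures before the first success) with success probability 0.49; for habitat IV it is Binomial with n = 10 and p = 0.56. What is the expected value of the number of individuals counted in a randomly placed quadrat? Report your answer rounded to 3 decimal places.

Component means — I: 4.5; II: 4.06; III: 1.04082; IV: 5.6.
E[X] = 0.16·4.5 + 0.32·4.06 + 0.16·1.04082 + 0.36·5.6 = 4.20173.

4.202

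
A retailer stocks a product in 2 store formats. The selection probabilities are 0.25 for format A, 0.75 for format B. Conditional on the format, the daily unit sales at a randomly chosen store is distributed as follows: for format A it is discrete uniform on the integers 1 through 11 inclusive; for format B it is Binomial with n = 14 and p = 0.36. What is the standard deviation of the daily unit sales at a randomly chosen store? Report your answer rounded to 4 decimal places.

Per component, A: μ=6, E[X²]=46; B: μ=5.04, E[X²]=28.6272.
E[X] = 0.25·6 + 0.75·5.04 = 5.28.
E[X²] = 0.25·46 + 0.75·28.6272 = 32.9704.
Var(X) = E[X²] − (E[X])² = 32.9704 − 27.8784 = 5.092.
SD(X) = √5.092 = 2.25655.

2.2565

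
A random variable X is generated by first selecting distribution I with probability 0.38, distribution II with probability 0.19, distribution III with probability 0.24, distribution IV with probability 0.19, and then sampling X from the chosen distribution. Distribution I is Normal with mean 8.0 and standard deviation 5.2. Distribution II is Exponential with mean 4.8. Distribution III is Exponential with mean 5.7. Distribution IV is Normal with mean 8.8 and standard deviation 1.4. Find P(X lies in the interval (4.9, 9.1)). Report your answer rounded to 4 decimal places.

0.3206

Conditional on each component, P(4.9 < X < 9.1): I: 0.30823; II: 0.210101; III: 0.220704; IV: 0.582167.
By total probability, P(4.9 < X < 9.1) = 0.38·0.30823 + 0.19·0.210101 + 0.24·0.220704 + 0.19·0.582167 = 0.320628.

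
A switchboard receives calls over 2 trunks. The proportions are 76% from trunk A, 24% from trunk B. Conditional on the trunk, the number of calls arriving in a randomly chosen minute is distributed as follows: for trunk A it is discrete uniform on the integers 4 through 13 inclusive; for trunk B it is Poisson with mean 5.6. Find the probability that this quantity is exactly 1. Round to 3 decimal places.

0.005

Conditional on each trunk, P(X = 1): A: 0; B: 0.020708.
By total probability, P(X = 1) = 0.76·0 + 0.24·0.020708 = 0.00496993.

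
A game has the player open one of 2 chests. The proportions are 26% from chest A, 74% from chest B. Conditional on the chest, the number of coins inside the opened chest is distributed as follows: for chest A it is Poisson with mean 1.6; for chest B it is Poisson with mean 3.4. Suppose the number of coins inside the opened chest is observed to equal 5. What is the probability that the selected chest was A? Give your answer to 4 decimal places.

0.0468

Likelihoods P(X=5 | ·): A: 0.017642; B: 0.126361.
Posterior ∝ prior × likelihood. Numerator for A: 0.26·0.017642 = 0.00458692.
Normalizing constant: 0.26·0.017642 + 0.74·0.126361 = 0.0980939.
P(A | observation) = 0.00458692 / 0.0980939 = 0.0467605.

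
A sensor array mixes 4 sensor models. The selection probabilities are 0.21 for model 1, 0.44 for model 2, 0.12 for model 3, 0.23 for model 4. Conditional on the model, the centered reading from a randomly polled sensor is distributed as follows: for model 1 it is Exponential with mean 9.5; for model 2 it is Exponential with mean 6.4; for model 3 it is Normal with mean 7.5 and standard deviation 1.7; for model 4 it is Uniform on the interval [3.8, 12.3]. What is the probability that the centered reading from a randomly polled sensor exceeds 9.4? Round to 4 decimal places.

Conditional on each model, P(X > 9.4): 1: 0.371772; 2: 0.230213; 3: 0.131859; 4: 0.341176.
By total probability, P(X > 9.4) = 0.21·0.371772 + 0.44·0.230213 + 0.12·0.131859 + 0.23·0.341176 = 0.27366.

0.2737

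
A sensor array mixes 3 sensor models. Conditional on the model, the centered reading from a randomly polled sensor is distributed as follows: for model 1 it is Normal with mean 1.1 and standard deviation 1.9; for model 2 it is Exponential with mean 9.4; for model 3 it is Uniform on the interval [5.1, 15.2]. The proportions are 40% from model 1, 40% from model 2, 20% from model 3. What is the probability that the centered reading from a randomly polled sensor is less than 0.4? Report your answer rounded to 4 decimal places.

Conditional on each model, P(X < 0.4): 1: 0.35628; 2: 0.0416605; 3: 0.
By total probability, P(X < 0.4) = 0.4·0.35628 + 0.4·0.0416605 + 0.2·0 = 0.159176.

0.1592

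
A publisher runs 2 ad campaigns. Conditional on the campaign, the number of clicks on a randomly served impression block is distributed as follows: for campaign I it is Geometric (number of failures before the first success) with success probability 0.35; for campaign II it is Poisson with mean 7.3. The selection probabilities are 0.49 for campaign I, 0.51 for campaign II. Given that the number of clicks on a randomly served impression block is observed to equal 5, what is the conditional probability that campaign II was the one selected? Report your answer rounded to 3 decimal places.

Likelihoods P(X=5 | ·): I: 0.0406102; II: 0.116703.
Posterior ∝ prior × likelihood. Numerator for II: 0.51·0.116703 = 0.0595187.
Normalizing constant: 0.49·0.0406102 + 0.51·0.116703 = 0.0794177.
P(II | observation) = 0.0595187 / 0.0794177 = 0.749439.

0.749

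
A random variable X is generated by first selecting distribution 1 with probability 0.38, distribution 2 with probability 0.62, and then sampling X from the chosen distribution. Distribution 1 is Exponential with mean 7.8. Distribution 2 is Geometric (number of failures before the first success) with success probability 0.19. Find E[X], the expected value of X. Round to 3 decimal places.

Component means — 1: 7.8; 2: 4.26316.
E[X] = 0.38·7.8 + 0.62·4.26316 = 5.60716.

5.607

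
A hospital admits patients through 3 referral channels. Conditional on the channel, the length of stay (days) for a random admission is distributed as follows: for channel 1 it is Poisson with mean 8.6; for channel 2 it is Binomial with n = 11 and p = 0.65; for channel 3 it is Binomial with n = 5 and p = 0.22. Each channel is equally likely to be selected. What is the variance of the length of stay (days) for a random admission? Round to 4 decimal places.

14.5374

Per component, 1: μ=8.6, E[X²]=82.56; 2: μ=7.15, E[X²]=53.625; 3: μ=1.1, E[X²]=2.068.
E[X] = 0.333333·8.6 + 0.333333·7.15 + 0.333333·1.1 = 5.61667.
E[X²] = 0.333333·82.56 + 0.333333·53.625 + 0.333333·2.068 = 46.0843.
Var(X) = E[X²] − (E[X])² = 46.0843 − 31.5469 = 14.5374.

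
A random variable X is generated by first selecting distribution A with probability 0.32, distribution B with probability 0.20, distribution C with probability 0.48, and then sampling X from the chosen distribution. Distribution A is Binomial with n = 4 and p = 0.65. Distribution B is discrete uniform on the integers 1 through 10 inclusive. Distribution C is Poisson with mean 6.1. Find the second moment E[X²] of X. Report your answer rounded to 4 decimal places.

30.9432

For each component E[X²] = Var + (mean)², giving A: 7.67; B: 38.5; C: 43.31.
Overall E[X²] = 0.32·7.67 + 0.2·38.5 + 0.48·43.31 = 30.9432.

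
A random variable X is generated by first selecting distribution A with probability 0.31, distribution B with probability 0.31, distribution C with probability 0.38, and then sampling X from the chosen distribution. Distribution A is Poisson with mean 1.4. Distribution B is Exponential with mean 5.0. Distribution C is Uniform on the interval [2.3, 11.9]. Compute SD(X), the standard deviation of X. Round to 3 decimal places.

Per component, A: μ=1.4, E[X²]=3.36; B: μ=5, E[X²]=50; C: μ=7.1, E[X²]=58.09.
E[X] = 0.31·1.4 + 0.31·5 + 0.38·7.1 = 4.682.
E[X²] = 0.31·3.36 + 0.31·50 + 0.38·58.09 = 38.6158.
Var(X) = E[X²] − (E[X])² = 38.6158 − 21.9211 = 16.6947.
SD(X) = √16.6947 = 4.08591.

4.086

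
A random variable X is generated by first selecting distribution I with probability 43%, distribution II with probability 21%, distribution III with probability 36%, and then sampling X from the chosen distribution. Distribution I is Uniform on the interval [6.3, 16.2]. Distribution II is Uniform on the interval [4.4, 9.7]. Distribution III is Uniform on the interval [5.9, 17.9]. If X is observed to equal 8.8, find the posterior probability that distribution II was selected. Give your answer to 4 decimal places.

Likelihoods f(8.8 | ·): I: 0.10101; II: 0.188679; III: 0.0833333.
Posterior ∝ prior × likelihood. Numerator for II: 0.21·0.188679 = 0.0396226.
Normalizing constant: 0.43·0.10101 + 0.21·0.188679 + 0.36·0.0833333 = 0.113057.
P(II | observation) = 0.0396226 / 0.113057 = 0.350466.

0.3505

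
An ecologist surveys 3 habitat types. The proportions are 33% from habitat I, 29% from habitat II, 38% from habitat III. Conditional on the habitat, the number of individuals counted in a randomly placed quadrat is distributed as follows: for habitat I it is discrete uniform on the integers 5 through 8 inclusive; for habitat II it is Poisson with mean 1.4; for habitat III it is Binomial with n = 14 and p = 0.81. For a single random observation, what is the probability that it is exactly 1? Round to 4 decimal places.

Conditional on each habitat, P(X = 1): I: 0; II: 0.345236; III: 4.76881e-09.
By total probability, P(X = 1) = 0.33·0 + 0.29·0.345236 + 0.38·4.76881e-09 = 0.100118.

0.1001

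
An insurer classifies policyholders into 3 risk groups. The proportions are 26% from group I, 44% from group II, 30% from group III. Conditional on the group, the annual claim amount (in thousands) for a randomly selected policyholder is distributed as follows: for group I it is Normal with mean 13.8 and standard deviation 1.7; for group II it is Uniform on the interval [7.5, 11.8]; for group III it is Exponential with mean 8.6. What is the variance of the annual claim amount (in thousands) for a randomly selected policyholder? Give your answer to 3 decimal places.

27.842

Per component, I: μ=13.8, E[X²]=193.33; II: μ=9.65, E[X²]=94.6633; III: μ=8.6, E[X²]=147.92.
E[X] = 0.26·13.8 + 0.44·9.65 + 0.3·8.6 = 10.414.
E[X²] = 0.26·193.33 + 0.44·94.6633 + 0.3·147.92 = 136.294.
Var(X) = E[X²] − (E[X])² = 136.294 − 108.451 = 27.8423.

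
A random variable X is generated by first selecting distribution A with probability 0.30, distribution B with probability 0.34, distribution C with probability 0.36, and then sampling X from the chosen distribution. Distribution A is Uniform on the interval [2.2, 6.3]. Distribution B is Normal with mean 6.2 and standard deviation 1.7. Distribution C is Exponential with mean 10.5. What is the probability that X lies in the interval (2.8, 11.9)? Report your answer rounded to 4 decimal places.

Conditional on each component, P(2.8 < X < 11.9): A: 0.853659; B: 0.97685; C: 0.44397.
By total probability, P(2.8 < X < 11.9) = 0.3·0.853659 + 0.34·0.97685 + 0.36·0.44397 = 0.748056.

0.7481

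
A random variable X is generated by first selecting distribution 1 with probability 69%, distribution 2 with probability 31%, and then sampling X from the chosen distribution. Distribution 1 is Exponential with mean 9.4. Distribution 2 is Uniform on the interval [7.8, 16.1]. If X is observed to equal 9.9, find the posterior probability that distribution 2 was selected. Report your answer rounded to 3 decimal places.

0.593

Likelihoods f(9.9 | ·): 1: 0.0371088; 2: 0.120482.
Posterior ∝ prior × likelihood. Numerator for 2: 0.31·0.120482 = 0.0373494.
Normalizing constant: 0.69·0.0371088 + 0.31·0.120482 = 0.0629545.
P(2 | observation) = 0.0373494 / 0.0629545 = 0.593276.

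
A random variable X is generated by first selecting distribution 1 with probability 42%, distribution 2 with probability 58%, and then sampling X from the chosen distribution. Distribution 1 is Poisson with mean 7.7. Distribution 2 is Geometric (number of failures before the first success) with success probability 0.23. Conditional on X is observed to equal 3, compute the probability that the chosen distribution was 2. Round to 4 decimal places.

Likelihoods P(X=3 | ·): 1: 0.0344551; 2: 0.105003.
Posterior ∝ prior × likelihood. Numerator for 2: 0.58·0.105003 = 0.0609015.
Normalizing constant: 0.42·0.0344551 + 0.58·0.105003 = 0.0753726.
P(2 | observation) = 0.0609015 / 0.0753726 = 0.808005.

0.8080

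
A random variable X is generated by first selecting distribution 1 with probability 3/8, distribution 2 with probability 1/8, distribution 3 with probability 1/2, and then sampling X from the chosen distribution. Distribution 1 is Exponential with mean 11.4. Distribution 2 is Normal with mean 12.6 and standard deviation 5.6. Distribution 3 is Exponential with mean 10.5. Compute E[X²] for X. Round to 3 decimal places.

For each component E[X²] = Var + (mean)², giving 1: 259.92; 2: 190.12; 3: 220.5.
Overall E[X²] = 0.375·259.92 + 0.125·190.12 + 0.5·220.5 = 231.485.

231.485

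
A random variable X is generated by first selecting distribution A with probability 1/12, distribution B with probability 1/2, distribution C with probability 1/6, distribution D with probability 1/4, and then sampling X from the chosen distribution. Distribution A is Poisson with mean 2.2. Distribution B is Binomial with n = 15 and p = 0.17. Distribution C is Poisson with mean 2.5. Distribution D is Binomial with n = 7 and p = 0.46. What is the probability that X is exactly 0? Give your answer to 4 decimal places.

Conditional on each component, P(X = 0): A: 0.110803; B: 0.0611183; C: 0.082085; D: 0.0133893.
By total probability, P(X = 0) = 0.0833333·0.110803 + 0.5·0.0611183 + 0.166667·0.082085 + 0.25·0.0133893 = 0.0568209.

0.0568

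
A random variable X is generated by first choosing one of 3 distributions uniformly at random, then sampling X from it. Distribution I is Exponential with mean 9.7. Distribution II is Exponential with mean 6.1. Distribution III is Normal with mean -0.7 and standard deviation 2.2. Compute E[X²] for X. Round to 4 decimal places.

For each component E[X²] = Var + (mean)², giving I: 188.18; II: 74.42; III: 5.33.
Overall E[X²] = 0.333333·188.18 + 0.333333·74.42 + 0.333333·5.33 = 89.31.

89.3100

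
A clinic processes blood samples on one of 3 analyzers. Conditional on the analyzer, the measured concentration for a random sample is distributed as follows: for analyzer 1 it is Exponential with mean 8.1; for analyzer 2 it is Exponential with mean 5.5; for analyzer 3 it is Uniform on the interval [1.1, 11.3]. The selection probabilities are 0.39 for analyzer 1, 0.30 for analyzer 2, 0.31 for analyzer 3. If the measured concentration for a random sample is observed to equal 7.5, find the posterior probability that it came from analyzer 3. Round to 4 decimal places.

0.4793

Likelihoods f(7.5 | ·): 1: 0.0489092; 2: 0.0464962; 3: 0.0980392.
Posterior ∝ prior × likelihood. Numerator for 3: 0.31·0.0980392 = 0.0303922.
Normalizing constant: 0.39·0.0489092 + 0.3·0.0464962 + 0.31·0.0980392 = 0.0634156.
P(3 | observation) = 0.0303922 / 0.0634156 = 0.479254.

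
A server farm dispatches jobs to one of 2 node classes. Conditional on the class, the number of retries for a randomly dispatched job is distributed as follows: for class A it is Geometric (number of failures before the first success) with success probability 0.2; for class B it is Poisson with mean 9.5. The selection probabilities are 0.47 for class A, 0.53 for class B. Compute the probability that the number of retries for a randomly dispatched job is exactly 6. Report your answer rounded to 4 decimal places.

Conditional on each class, P(X = 6): A: 0.0524288; B: 0.0764208.
By total probability, P(X = 6) = 0.47·0.0524288 + 0.53·0.0764208 = 0.0651446.

0.0651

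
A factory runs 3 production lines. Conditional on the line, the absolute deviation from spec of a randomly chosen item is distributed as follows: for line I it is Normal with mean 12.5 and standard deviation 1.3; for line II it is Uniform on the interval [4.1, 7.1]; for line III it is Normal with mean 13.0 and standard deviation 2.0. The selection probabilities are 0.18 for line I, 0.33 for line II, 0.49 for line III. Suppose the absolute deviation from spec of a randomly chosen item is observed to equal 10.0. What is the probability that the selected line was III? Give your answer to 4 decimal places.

Likelihoods f(10.0 | ·): I: 0.0482956; II: 0; III: 0.0647588.
Posterior ∝ prior × likelihood. Numerator for III: 0.49·0.0647588 = 0.0317318.
Normalizing constant: 0.18·0.0482956 + 0.33·0 + 0.49·0.0647588 = 0.040425.
P(III | observation) = 0.0317318 / 0.040425 = 0.784955.

0.7850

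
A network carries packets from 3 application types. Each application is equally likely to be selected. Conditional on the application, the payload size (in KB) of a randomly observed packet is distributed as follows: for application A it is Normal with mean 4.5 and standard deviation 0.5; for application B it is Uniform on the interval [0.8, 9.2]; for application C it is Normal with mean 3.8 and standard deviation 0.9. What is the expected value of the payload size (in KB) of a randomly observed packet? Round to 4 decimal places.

4.4333

Component means — A: 4.5; B: 5; C: 3.8.
E[X] = 0.333333·4.5 + 0.333333·5 + 0.333333·3.8 = 4.43333.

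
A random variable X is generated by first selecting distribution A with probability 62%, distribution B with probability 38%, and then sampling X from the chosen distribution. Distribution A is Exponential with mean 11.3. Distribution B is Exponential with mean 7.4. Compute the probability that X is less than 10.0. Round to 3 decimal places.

0.646

Conditional on each component, P(X < 10.0): A: 0.587268; B: 0.74111.
By total probability, P(X < 10.0) = 0.62·0.587268 + 0.38·0.74111 = 0.645728.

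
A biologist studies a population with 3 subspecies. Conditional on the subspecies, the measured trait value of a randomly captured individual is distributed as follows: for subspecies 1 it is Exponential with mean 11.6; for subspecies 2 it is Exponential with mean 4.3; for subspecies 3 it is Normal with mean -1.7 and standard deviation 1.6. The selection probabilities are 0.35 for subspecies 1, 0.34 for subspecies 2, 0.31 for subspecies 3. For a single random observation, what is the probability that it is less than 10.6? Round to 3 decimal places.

0.831

Conditional on each subspecies, P(X < 10.6): 1: 0.599; 2: 0.915001; 3: 1.
By total probability, P(X < 10.6) = 0.35·0.599 + 0.34·0.915001 + 0.31·1 = 0.83075.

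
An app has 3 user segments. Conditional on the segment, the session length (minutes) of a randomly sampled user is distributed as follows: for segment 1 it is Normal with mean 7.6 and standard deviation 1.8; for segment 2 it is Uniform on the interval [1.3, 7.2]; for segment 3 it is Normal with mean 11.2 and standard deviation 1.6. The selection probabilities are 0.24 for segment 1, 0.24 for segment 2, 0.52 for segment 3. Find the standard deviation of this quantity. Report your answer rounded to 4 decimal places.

Per component, 1: μ=7.6, E[X²]=61; 2: μ=4.25, E[X²]=20.9633; 3: μ=11.2, E[X²]=128.
E[X] = 0.24·7.6 + 0.24·4.25 + 0.52·11.2 = 8.668.
E[X²] = 0.24·61 + 0.24·20.9633 + 0.52·128 = 86.2312.
Var(X) = E[X²] − (E[X])² = 86.2312 − 75.1342 = 11.097.
SD(X) = √11.097 = 3.33121.

3.3312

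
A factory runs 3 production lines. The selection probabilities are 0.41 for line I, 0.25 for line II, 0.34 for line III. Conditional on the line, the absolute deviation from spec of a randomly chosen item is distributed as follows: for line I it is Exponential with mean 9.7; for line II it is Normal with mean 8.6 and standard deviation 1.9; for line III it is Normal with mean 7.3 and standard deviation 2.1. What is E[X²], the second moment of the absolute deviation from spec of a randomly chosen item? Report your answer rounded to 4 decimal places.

For each component E[X²] = Var + (mean)², giving I: 188.18; II: 77.57; III: 57.7.
Overall E[X²] = 0.41·188.18 + 0.25·77.57 + 0.34·57.7 = 116.164.

116.1643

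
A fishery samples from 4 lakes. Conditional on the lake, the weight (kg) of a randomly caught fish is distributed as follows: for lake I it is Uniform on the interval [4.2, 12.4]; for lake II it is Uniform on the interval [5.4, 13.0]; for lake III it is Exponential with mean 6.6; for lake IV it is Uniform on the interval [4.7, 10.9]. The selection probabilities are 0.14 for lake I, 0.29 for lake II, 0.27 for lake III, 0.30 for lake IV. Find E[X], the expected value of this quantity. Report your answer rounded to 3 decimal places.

7.952

Component means — I: 8.3; II: 9.2; III: 6.6; IV: 7.8.
E[X] = 0.14·8.3 + 0.29·9.2 + 0.27·6.6 + 0.3·7.8 = 7.952.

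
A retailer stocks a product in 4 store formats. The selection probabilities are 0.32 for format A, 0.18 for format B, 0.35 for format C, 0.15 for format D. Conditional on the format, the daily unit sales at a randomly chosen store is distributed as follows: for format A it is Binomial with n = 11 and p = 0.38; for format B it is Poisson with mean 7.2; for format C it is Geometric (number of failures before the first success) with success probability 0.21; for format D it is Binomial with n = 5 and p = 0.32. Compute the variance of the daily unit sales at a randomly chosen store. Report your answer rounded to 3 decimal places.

11.260

Per component, A: μ=4.18, E[X²]=20.064; B: μ=7.2, E[X²]=59.04; C: μ=3.7619, E[X²]=32.0658; D: μ=1.6, E[X²]=3.648.
E[X] = 0.32·4.18 + 0.18·7.2 + 0.35·3.7619 + 0.15·1.6 = 4.19027.
E[X²] = 0.32·20.064 + 0.18·59.04 + 0.35·32.0658 + 0.15·3.648 = 28.8179.
Var(X) = E[X²] − (E[X])² = 28.8179 − 17.5583 = 11.2596.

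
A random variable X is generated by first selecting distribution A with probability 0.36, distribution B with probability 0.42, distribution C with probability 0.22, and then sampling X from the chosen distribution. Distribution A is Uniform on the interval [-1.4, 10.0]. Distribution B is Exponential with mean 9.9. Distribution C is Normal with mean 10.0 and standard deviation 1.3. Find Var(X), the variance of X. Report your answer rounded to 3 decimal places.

52.751

Per component, A: μ=4.3, E[X²]=29.32; B: μ=9.9, E[X²]=196.02; C: μ=10, E[X²]=101.69.
E[X] = 0.36·4.3 + 0.42·9.9 + 0.22·10 = 7.906.
E[X²] = 0.36·29.32 + 0.42·196.02 + 0.22·101.69 = 115.255.
Var(X) = E[X²] − (E[X])² = 115.255 − 62.5048 = 52.7506.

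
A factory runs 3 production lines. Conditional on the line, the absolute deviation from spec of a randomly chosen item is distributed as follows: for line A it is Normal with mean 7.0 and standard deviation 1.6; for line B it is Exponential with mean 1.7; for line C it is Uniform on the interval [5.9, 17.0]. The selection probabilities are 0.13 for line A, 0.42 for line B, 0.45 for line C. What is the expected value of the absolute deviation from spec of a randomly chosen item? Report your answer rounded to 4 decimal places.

Component means — A: 7; B: 1.7; C: 11.45.
E[X] = 0.13·7 + 0.42·1.7 + 0.45·11.45 = 6.7765.

6.7765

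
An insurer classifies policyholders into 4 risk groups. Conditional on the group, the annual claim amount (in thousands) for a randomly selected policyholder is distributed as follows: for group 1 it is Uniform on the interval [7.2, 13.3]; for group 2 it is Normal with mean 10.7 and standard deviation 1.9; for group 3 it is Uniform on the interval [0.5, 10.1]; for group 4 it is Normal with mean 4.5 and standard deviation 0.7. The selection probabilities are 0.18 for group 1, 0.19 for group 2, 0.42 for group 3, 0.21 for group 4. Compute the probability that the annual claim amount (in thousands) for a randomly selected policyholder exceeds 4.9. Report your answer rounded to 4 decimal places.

0.6569

Conditional on each group, P(X > 4.9): 1: 1; 2: 0.998866; 3: 0.541667; 4: 0.283855.
By total probability, P(X > 4.9) = 0.18·1 + 0.19·0.998866 + 0.42·0.541667 + 0.21·0.283855 = 0.656894.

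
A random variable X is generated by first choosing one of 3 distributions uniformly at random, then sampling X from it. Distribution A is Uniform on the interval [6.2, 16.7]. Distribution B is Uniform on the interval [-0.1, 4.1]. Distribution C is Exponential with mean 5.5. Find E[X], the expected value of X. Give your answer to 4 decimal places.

6.3167

Component means — A: 11.45; B: 2; C: 5.5.
E[X] = 0.333333·11.45 + 0.333333·2 + 0.333333·5.5 = 6.31667.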